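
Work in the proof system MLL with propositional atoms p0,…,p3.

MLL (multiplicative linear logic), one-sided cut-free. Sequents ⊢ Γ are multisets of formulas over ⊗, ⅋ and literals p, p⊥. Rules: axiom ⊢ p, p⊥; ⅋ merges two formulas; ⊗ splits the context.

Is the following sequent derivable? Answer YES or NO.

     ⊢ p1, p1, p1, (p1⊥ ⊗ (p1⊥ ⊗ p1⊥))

Proof tree:
[⊗]  ⊢ p1, p1, p1, (p1⊥ ⊗ (p1⊥ ⊗ p1⊥))
  [Ax]  ⊢ p1, p1⊥
  [⊗]  ⊢ p1, p1, (p1⊥ ⊗ p1⊥)
    [Ax]  ⊢ p1, p1⊥
    [Ax]  ⊢ p1, p1⊥

Result: YES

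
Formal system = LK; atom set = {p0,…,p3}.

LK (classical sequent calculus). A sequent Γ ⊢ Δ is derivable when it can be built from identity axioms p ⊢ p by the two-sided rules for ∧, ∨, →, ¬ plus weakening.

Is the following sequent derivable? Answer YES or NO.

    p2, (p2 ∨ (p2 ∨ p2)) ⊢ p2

Derivation trace:
[∨L] p2, (p2 ∨ (p2 ∨ p2)) ⊢ p2
  [Ax] p2 ⊢ p2
  [∨L] p2, (p2 ∨ p2) ⊢ p2
    [WL] p2, p2 ⊢ p2
      [Ax] p2 ⊢ p2
    [Ax] p2 ⊢ p2

Result: YES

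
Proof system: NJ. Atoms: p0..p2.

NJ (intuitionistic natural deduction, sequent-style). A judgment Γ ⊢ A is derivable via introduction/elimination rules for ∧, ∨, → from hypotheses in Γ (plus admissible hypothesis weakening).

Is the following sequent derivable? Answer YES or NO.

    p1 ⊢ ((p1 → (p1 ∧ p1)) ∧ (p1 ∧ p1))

Derivation trace:
[∧I] p1 ⊢ ((p1 → (p1 ∧ p1)) ∧ (p1 ∧ p1))
  [→I]  ⊢ (p1 → (p1 ∧ p1))
    [∧I] p1 ⊢ (p1 ∧ p1)
      [Ax] p1 ⊢ p1
      [Ax] p1 ⊢ p1
  [→E] p1 ⊢ (p1 ∧ p1)
    [→I]  ⊢ (p1 → (p1 ∧ p1))
      [∧I] p1 ⊢ (p1 ∧ p1)
        [Ax] p1 ⊢ p1
        [Ax] p1 ⊢ p1
    [Ax] p1 ⊢ p1

Result: YES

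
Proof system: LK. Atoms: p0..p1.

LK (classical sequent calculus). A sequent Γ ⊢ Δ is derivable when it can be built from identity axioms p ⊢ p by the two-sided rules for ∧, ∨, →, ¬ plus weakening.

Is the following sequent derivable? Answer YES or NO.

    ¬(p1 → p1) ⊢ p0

Derivation (root first):
[¬L] ¬(p1 → p1) ⊢ p0
  [WR]  ⊢ (p1 → p1), p0
    [→R]  ⊢ (p1 → p1)
      [Ax] p1 ⊢ p1

Result: YES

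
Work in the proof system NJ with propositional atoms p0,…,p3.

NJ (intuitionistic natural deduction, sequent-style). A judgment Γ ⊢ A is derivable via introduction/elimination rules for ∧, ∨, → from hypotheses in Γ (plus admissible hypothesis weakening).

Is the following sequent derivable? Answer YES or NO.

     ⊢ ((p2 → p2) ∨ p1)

Derivation (root first):
[∨I₁]  ⊢ ((p2 → p2) ∨ p1)
  [→I]  ⊢ (p2 → p2)
    [Ax] p2 ⊢ p2

Result: YES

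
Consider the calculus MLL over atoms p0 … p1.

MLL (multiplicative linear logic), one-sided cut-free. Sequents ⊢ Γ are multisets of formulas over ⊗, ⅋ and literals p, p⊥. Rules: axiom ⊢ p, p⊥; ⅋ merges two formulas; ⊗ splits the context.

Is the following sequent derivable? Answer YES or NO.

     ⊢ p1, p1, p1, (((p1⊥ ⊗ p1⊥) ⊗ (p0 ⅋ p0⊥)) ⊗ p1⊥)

Derivation (root first):
[⊗]  ⊢ p1, p1, p1, (((p1⊥ ⊗ p1⊥) ⊗ (p0 ⅋ p0⊥)) ⊗ p1⊥)
  [⊗]  ⊢ p1, p1, ((p1⊥ ⊗ p1⊥) ⊗ (p0 ⅋ p0⊥))
    [⊗]  ⊢ p1, p1, (p1⊥ ⊗ p1⊥)
      [Ax]  ⊢ p1, p1⊥
      [Ax]  ⊢ p1, p1⊥
    [⅋]  ⊢ (p0 ⅋ p0⊥)
      [Ax]  ⊢ p0, p0⊥
  [Ax]  ⊢ p1, p1⊥

Result: YES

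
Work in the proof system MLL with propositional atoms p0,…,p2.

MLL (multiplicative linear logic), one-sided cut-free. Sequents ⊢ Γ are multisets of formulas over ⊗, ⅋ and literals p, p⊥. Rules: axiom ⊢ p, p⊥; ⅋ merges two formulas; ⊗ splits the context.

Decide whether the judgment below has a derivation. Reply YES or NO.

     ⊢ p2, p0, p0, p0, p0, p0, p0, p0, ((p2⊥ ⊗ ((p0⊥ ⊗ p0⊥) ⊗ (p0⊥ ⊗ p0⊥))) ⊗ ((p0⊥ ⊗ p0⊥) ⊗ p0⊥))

Derivation trace:
[⊗]  ⊢ p2, p0, p0, p0, p0, p0, p0, p0, ((p2⊥ ⊗ ((p0⊥ ⊗ p0⊥) ⊗ (p0⊥ ⊗ p0⊥))) ⊗ ((p0⊥ ⊗ p0⊥) ⊗ p0⊥))
  [⊗]  ⊢ p2, p0, p0, p0, p0, (p2⊥ ⊗ ((p0⊥ ⊗ p0⊥) ⊗ (p0⊥ ⊗ p0⊥)))
    [Ax]  ⊢ p2, p2⊥
    [⊗]  ⊢ p0, p0, p0, p0, ((p0⊥ ⊗ p0⊥) ⊗ (p0⊥ ⊗ p0⊥))
      [⊗]  ⊢ p0, p0, (p0⊥ ⊗ p0⊥)
        [Ax]  ⊢ p0, p0⊥
        [Ax]  ⊢ p0, p0⊥
      [⊗]  ⊢ p0, p0, (p0⊥ ⊗ p0⊥)
        [Ax]  ⊢ p0, p0⊥
        [Ax]  ⊢ p0, p0⊥
  [⊗]  ⊢ p0, p0, p0, ((p0⊥ ⊗ p0⊥) ⊗ p0⊥)
    [⊗]  ⊢ p0, p0, (p0⊥ ⊗ p0⊥)
      [Ax]  ⊢ p0, p0⊥
      [Ax]  ⊢ p0, p0⊥
    [Ax]  ⊢ p0, p0⊥

Result: YES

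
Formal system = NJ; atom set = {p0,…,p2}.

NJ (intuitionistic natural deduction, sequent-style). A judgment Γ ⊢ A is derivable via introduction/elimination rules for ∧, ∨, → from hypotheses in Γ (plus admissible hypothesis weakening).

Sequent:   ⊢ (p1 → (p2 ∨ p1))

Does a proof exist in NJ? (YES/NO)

Derivation (root first):
[→I]  ⊢ (p1 → (p2 ∨ p1))
  [∨I₂] p1 ⊢ (p2 ∨ p1)
    [Ax] p1 ⊢ p1

Result: YES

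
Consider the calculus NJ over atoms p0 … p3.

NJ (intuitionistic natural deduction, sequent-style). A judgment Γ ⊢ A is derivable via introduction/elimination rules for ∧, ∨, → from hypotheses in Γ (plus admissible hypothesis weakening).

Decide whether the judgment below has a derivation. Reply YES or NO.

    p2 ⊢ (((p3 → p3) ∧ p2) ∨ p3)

Derivation (root first):
[∨I₁] p2 ⊢ (((p3 → p3) ∧ p2) ∨ p3)
  [∧I] p2 ⊢ ((p3 → p3) ∧ p2)
    [→I]  ⊢ (p3 → p3)
      [Ax] p3 ⊢ p3
    [Ax] p2 ⊢ p2

Result: YES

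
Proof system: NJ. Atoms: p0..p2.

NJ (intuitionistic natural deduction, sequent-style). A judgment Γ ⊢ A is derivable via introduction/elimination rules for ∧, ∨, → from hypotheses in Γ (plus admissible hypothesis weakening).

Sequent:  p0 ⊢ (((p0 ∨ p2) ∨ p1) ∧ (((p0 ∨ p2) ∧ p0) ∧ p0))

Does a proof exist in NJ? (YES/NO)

Derivation (root first):
[∧I] p0 ⊢ (((p0 ∨ p2) ∨ p1) ∧ (((p0 ∨ p2) ∧ p0) ∧ p0))
  [∨I₁] p0 ⊢ ((p0 ∨ p2) ∨ p1)
    [∨I₁] p0 ⊢ (p0 ∨ p2)
      [Ax] p0 ⊢ p0
  [∧I] p0 ⊢ (((p0 ∨ p2) ∧ p0) ∧ p0)
    [∧I] p0 ⊢ ((p0 ∨ p2) ∧ p0)
      [∨I₁] p0 ⊢ (p0 ∨ p2)
        [Ax] p0 ⊢ p0
      [Ax] p0 ⊢ p0
    [Ax] p0 ⊢ p0

Result: YES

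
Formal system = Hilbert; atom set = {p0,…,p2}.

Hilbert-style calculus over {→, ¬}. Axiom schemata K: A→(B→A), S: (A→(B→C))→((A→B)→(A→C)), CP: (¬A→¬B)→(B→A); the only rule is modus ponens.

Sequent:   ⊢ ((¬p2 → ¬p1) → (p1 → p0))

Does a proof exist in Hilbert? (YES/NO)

Enumerate valuations to refute Γ ⊢ Δ:
  v=000: Γ:[] Δ:[((¬p2 → ¬p1) → (p1 → p0))=T] refutes=False
  v=001: Γ:[] Δ:[((¬p2 → ¬p1) → (p1 → p0))=T] refutes=False
  v=010: Γ:[] Δ:[((¬p2 → ¬p1) → (p1 → p0))=T] refutes=False
  v=011: Γ:[] Δ:[((¬p2 → ¬p1) → (p1 → p0))=F] refutes=True  ← countermodel

Result: NO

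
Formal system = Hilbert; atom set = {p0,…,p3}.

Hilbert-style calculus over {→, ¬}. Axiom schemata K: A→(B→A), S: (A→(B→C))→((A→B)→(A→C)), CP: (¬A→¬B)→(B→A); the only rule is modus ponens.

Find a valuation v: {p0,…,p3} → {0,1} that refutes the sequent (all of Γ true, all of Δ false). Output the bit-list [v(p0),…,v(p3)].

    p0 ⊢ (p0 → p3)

Truth-table refutation:
  v=0000: Γ:[p0=F] Δ:[(p0 → p3)=T] refutes=False
  v=0001: Γ:[p0=F] Δ:[(p0 → p3)=T] refutes=False
  v=0010: Γ:[p0=F] Δ:[(p0 → p3)=T] refutes=False
  v=0011: Γ:[p0=F] Δ:[(p0 → p3)=T] refutes=False
  v=0100: Γ:[p0=F] Δ:[(p0 → p3)=T] refutes=False
  v=0101: Γ:[p0=F] Δ:[(p0 → p3)=T] refutes=False
  v=0110: Γ:[p0=F] Δ:[(p0 → p3)=T] refutes=False
  v=0111: Γ:[p0=F] Δ:[(p0 → p3)=T] refutes=False
  v=1000: Γ:[p0=T] Δ:[(p0 → p3)=F] refutes=True  ← countermodel

Result: [1, 0, 0, 0]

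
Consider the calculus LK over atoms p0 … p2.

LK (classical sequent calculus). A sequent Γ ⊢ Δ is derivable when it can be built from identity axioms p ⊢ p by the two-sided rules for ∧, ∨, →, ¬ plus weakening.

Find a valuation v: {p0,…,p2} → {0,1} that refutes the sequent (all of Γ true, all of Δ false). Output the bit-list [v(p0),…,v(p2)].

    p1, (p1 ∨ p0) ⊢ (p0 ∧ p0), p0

Truth-table refutation:
  v=000: Γ:[p1=F, (p1 ∨ p0)=F] Δ:[(p0 ∧ p0)=F, p0=F] refutes=False
  v=001: Γ:[p1=F, (p1 ∨ p0)=F] Δ:[(p0 ∧ p0)=F, p0=F] refutes=False
  v=010: Γ:[p1=T, (p1 ∨ p0)=T] Δ:[(p0 ∧ p0)=F, p0=F] refutes=True  ← countermodel

Result: [0, 1, 0]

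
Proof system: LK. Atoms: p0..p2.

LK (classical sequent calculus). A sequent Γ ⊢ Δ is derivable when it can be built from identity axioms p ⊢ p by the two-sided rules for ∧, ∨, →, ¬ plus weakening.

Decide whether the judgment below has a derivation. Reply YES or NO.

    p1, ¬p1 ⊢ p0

Proof tree:
[¬L] p1, ¬p1 ⊢ p0
  [WR] p1 ⊢ p1, p0
    [Ax] p1 ⊢ p1

Result: YES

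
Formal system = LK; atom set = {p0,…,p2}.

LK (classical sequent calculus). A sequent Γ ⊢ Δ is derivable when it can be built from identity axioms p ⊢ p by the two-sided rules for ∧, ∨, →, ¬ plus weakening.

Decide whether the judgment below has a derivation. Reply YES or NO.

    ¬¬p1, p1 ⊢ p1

Derivation trace:
[WL] ¬¬p1, p1 ⊢ p1
  [¬L] ¬¬p1 ⊢ p1
    [¬R]  ⊢ p1, ¬p1
      [Ax] p1 ⊢ p1

Result: YES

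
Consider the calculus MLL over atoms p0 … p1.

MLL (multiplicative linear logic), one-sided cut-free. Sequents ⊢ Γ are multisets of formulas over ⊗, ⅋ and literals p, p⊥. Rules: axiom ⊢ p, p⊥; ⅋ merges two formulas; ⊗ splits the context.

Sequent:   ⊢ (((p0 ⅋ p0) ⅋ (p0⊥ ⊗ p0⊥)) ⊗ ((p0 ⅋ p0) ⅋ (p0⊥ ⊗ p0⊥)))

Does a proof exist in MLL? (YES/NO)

Proof tree:
[⊗]  ⊢ (((p0 ⅋ p0) ⅋ (p0⊥ ⊗ p0⊥)) ⊗ ((p0 ⅋ p0) ⅋ (p0⊥ ⊗ p0⊥)))
  [⅋]  ⊢ ((p0 ⅋ p0) ⅋ (p0⊥ ⊗ p0⊥))
    [⅋]  ⊢ (p0⊥ ⊗ p0⊥), (p0 ⅋ p0)
      [⊗]  ⊢ p0, p0, (p0⊥ ⊗ p0⊥)
        [Ax]  ⊢ p0, p0⊥
        [Ax]  ⊢ p0, p0⊥
  [⅋]  ⊢ ((p0 ⅋ p0) ⅋ (p0⊥ ⊗ p0⊥))
    [⅋]  ⊢ (p0⊥ ⊗ p0⊥), (p0 ⅋ p0)
      [⊗]  ⊢ p0, p0, (p0⊥ ⊗ p0⊥)
        [Ax]  ⊢ p0, p0⊥
        [Ax]  ⊢ p0, p0⊥

Result: YES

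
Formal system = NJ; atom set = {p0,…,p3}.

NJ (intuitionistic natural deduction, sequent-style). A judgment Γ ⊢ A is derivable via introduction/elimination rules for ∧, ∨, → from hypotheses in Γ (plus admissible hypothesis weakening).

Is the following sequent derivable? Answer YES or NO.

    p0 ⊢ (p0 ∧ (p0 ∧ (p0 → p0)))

Derivation (root first):
[∧I] p0 ⊢ (p0 ∧ (p0 ∧ (p0 → p0)))
  [Ax] p0 ⊢ p0
  [∧I] p0 ⊢ (p0 ∧ (p0 → p0))
    [Ax] p0 ⊢ p0
    [→I]  ⊢ (p0 → p0)
      [Ax] p0 ⊢ p0

Result: YES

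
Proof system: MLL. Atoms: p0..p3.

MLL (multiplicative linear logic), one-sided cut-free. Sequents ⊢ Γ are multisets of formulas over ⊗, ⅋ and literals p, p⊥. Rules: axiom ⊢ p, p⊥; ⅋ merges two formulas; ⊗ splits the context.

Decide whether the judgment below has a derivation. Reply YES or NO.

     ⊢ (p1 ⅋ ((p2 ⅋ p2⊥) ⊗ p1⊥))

Derivation trace:
[⅋]  ⊢ (p1 ⅋ ((p2 ⅋ p2⊥) ⊗ p1⊥))
  [⊗]  ⊢ p1, ((p2 ⅋ p2⊥) ⊗ p1⊥)
    [⅋]  ⊢ (p2 ⅋ p2⊥)
      [Ax]  ⊢ p2, p2⊥
    [Ax]  ⊢ p1, p1⊥

Result: YES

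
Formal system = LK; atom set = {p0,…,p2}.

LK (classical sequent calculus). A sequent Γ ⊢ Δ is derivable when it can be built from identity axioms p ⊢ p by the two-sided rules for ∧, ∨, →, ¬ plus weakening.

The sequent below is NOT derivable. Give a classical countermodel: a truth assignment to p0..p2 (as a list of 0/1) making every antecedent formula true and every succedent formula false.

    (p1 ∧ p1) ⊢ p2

Search for a countermodel by truth-table:
  v=000: Γ:[(p1 ∧ p1)=F] Δ:[p2=F] refutes=False
  v=001: Γ:[(p1 ∧ p1)=F] Δ:[p2=T] refutes=False
  v=010: Γ:[(p1 ∧ p1)=T] Δ:[p2=F] refutes=True  ← countermodel

Result: [0, 1, 0]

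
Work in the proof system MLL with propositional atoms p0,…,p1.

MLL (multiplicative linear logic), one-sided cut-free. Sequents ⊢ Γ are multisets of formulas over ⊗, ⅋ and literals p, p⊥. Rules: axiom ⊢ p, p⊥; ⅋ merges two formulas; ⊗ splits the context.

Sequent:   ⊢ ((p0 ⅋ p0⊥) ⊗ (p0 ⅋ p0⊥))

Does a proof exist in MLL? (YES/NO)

Derivation trace:
[⊗]  ⊢ ((p0 ⅋ p0⊥) ⊗ (p0 ⅋ p0⊥))
  [⅋]  ⊢ (p0 ⅋ p0⊥)
    [Ax]  ⊢ p0, p0⊥
  [⅋]  ⊢ (p0 ⅋ p0⊥)
    [Ax]  ⊢ p0, p0⊥

Result: YES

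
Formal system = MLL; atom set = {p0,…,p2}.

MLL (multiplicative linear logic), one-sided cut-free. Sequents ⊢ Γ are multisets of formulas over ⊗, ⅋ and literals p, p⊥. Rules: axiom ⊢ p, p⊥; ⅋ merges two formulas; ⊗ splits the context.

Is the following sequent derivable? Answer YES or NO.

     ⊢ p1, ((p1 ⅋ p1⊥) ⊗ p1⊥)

Derivation trace:
[⊗]  ⊢ p1, ((p1 ⅋ p1⊥) ⊗ p1⊥)
  [⅋]  ⊢ (p1 ⅋ p1⊥)
    [Ax]  ⊢ p1, p1⊥
  [Ax]  ⊢ p1, p1⊥

Result: YES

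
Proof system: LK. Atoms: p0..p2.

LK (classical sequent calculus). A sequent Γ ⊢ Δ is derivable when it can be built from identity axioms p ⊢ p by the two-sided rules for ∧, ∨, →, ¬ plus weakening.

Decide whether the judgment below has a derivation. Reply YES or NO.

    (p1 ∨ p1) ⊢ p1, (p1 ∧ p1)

Derivation (root first):
[∨L] (p1 ∨ p1) ⊢ p1, (p1 ∧ p1)
  [Ax] p1 ⊢ p1
  [∧R] p1 ⊢ (p1 ∧ p1)
    [Ax] p1 ⊢ p1
    [Ax] p1 ⊢ p1

Result: YES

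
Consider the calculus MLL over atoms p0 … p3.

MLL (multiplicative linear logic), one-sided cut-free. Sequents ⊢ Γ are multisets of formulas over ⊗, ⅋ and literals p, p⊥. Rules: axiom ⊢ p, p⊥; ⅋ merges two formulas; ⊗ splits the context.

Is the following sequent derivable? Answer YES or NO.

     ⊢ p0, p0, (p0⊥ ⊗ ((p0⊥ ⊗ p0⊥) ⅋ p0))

Derivation (root first):
[⊗]  ⊢ p0, p0, (p0⊥ ⊗ ((p0⊥ ⊗ p0⊥) ⅋ p0))
  [Ax]  ⊢ p0, p0⊥
  [⅋]  ⊢ p0, ((p0⊥ ⊗ p0⊥) ⅋ p0)
    [⊗]  ⊢ p0, p0, (p0⊥ ⊗ p0⊥)
      [Ax]  ⊢ p0, p0⊥
      [Ax]  ⊢ p0, p0⊥

Result: YES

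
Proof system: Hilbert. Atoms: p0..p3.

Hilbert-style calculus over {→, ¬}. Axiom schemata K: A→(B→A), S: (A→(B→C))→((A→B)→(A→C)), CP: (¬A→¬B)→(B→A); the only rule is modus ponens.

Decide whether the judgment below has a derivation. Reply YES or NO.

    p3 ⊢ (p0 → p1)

Truth-table refutation:
  v=0000: Γ:[p3=F] Δ:[(p0 → p1)=T] refutes=False
  v=0001: Γ:[p3=T] Δ:[(p0 → p1)=T] refutes=False
  v=0010: Γ:[p3=F] Δ:[(p0 → p1)=T] refutes=False
  v=0011: Γ:[p3=T] Δ:[(p0 → p1)=T] refutes=False
  v=0100: Γ:[p3=F] Δ:[(p0 → p1)=T] refutes=False
  v=0101: Γ:[p3=T] Δ:[(p0 → p1)=T] refutes=False
  v=0110: Γ:[p3=F] Δ:[(p0 → p1)=T] refutes=False
  v=0111: Γ:[p3=T] Δ:[(p0 → p1)=T] refutes=False
  v=1000: Γ:[p3=F] Δ:[(p0 → p1)=F] refutes=False
  v=1001: Γ:[p3=T] Δ:[(p0 → p1)=F] refutes=True  ← countermodel

Result: NO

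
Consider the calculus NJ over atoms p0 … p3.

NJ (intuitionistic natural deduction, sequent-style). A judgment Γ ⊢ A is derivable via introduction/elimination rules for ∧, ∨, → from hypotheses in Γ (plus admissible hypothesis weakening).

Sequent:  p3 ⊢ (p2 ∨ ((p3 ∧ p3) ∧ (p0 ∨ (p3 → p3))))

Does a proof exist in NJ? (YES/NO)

Derivation trace:
[∨I₂] p3 ⊢ (p2 ∨ ((p3 ∧ p3) ∧ (p0 ∨ (p3 → p3))))
  [∧I] p3 ⊢ ((p3 ∧ p3) ∧ (p0 ∨ (p3 → p3)))
    [∧I] p3 ⊢ (p3 ∧ p3)
      [Ax] p3 ⊢ p3
      [Ax] p3 ⊢ p3
    [∨I₂]  ⊢ (p0 ∨ (p3 → p3))
      [→I]  ⊢ (p3 → p3)
        [Ax] p3 ⊢ p3

Result: YES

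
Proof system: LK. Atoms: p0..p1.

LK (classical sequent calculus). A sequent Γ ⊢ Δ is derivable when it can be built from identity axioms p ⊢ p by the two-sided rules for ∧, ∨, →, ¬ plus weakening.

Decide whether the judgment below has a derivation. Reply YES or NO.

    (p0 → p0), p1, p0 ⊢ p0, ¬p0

Derivation trace:
[WL] (p0 → p0), p1, p0 ⊢ p0, ¬p0
  [WL] (p0 → p0), p1 ⊢ p0, ¬p0
    [¬R] (p0 → p0) ⊢ p0, ¬p0
      [→L] p0, (p0 → p0) ⊢ p0
        [Ax] p0 ⊢ p0
        [Ax] p0 ⊢ p0

Result: YES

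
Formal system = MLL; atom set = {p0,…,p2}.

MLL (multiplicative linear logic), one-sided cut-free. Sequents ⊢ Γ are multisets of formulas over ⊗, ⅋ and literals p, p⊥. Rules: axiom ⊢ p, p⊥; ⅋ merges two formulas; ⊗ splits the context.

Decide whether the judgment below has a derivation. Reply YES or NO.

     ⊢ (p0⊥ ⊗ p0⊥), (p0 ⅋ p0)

Proof tree:
[⅋]  ⊢ (p0⊥ ⊗ p0⊥), (p0 ⅋ p0)
  [⊗]  ⊢ p0, p0, (p0⊥ ⊗ p0⊥)
    [Ax]  ⊢ p0, p0⊥
    [Ax]  ⊢ p0, p0⊥

Result: YES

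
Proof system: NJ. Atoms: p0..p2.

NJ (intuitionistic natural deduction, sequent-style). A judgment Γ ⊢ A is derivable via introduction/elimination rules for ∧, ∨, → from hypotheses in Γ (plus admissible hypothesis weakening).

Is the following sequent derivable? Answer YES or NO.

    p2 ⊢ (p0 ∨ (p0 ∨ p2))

Derivation trace:
[∨I₂] p2 ⊢ (p0 ∨ (p0 ∨ p2))
  [∨I₂] p2 ⊢ (p0 ∨ p2)
    [Ax] p2 ⊢ p2

Result: YES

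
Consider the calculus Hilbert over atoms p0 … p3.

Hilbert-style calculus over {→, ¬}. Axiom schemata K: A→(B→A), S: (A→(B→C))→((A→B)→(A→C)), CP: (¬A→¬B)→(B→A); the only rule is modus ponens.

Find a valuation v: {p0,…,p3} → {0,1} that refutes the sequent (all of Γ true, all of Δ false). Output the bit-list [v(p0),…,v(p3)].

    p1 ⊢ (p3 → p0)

Search for a countermodel by truth-table:
  v=0000: Γ:[p1=F] Δ:[(p3 → p0)=T] refutes=False
  v=0001: Γ:[p1=F] Δ:[(p3 → p0)=F] refutes=False
  v=0010: Γ:[p1=F] Δ:[(p3 → p0)=T] refutes=False
  v=0011: Γ:[p1=F] Δ:[(p3 → p0)=F] refutes=False
  v=0100: Γ:[p1=T] Δ:[(p3 → p0)=T] refutes=False
  v=0101: Γ:[p1=T] Δ:[(p3 → p0)=F] refutes=True  ← countermodel

Result: [0, 1, 0, 1]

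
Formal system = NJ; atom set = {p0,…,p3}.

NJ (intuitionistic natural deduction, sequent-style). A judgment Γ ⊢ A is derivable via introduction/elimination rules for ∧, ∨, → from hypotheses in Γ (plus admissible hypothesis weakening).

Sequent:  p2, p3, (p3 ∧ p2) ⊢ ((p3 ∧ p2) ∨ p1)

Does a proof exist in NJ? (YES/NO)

Derivation (root first):
[Wk] p2, p3, (p3 ∧ p2) ⊢ ((p3 ∧ p2) ∨ p1)
  [∨I₁] p2, p3 ⊢ ((p3 ∧ p2) ∨ p1)
    [∧I] p2, p3 ⊢ (p3 ∧ p2)
      [Ax] p3 ⊢ p3
      [Ax] p2 ⊢ p2

Result: YES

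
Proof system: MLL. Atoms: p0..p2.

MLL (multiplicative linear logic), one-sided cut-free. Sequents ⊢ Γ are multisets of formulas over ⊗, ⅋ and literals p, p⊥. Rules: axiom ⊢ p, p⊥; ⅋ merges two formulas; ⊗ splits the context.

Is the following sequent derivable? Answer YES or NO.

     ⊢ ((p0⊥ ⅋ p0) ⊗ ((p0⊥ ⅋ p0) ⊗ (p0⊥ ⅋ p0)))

Derivation trace:
[⊗]  ⊢ ((p0⊥ ⅋ p0) ⊗ ((p0⊥ ⅋ p0) ⊗ (p0⊥ ⅋ p0)))
  [⅋]  ⊢ (p0⊥ ⅋ p0)
    [Ax]  ⊢ p0, p0⊥
  [⊗]  ⊢ ((p0⊥ ⅋ p0) ⊗ (p0⊥ ⅋ p0))
    [⅋]  ⊢ (p0⊥ ⅋ p0)
      [Ax]  ⊢ p0, p0⊥
    [⅋]  ⊢ (p0⊥ ⅋ p0)
      [Ax]  ⊢ p0, p0⊥

Result: YES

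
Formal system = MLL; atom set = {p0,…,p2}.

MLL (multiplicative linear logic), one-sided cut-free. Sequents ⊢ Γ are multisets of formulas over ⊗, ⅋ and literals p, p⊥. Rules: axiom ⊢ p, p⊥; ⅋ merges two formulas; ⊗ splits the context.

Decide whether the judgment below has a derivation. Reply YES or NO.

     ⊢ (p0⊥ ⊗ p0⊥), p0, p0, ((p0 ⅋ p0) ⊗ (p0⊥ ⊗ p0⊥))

Derivation (root first):
[⊗]  ⊢ (p0⊥ ⊗ p0⊥), p0, p0, ((p0 ⅋ p0) ⊗ (p0⊥ ⊗ p0⊥))
  [⅋]  ⊢ (p0⊥ ⊗ p0⊥), (p0 ⅋ p0)
    [⊗]  ⊢ p0, p0, (p0⊥ ⊗ p0⊥)
      [Ax]  ⊢ p0, p0⊥
      [Ax]  ⊢ p0, p0⊥
  [⊗]  ⊢ p0, p0, (p0⊥ ⊗ p0⊥)
    [Ax]  ⊢ p0, p0⊥
    [Ax]  ⊢ p0, p0⊥

Result: YES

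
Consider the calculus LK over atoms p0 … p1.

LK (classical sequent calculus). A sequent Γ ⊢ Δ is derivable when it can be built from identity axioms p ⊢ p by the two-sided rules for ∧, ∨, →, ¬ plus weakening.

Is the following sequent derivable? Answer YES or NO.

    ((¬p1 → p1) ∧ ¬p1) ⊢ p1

Derivation (root first):
[∧L] ((¬p1 → p1) ∧ ¬p1) ⊢ p1
  [→L] ¬p1, (¬p1 → p1) ⊢ p1
    [¬L] ¬p1 ⊢ ¬p1
      [¬R]  ⊢ p1, ¬p1
        [Ax] p1 ⊢ p1
    [Ax] p1 ⊢ p1

Result: YES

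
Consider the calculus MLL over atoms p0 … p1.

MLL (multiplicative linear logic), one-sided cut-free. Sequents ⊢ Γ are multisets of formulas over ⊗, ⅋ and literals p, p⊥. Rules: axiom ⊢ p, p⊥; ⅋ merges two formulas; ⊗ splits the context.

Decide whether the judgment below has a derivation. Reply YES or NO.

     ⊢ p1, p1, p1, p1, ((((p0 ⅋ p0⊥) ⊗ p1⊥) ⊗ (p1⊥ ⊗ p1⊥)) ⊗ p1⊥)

Proof tree:
[⊗]  ⊢ p1, p1, p1, p1, ((((p0 ⅋ p0⊥) ⊗ p1⊥) ⊗ (p1⊥ ⊗ p1⊥)) ⊗ p1⊥)
  [⊗]  ⊢ p1, p1, p1, (((p0 ⅋ p0⊥) ⊗ p1⊥) ⊗ (p1⊥ ⊗ p1⊥))
    [⊗]  ⊢ p1, ((p0 ⅋ p0⊥) ⊗ p1⊥)
      [⅋]  ⊢ (p0 ⅋ p0⊥)
        [Ax]  ⊢ p0, p0⊥
      [Ax]  ⊢ p1, p1⊥
    [⊗]  ⊢ p1, p1, (p1⊥ ⊗ p1⊥)
      [Ax]  ⊢ p1, p1⊥
      [Ax]  ⊢ p1, p1⊥
  [Ax]  ⊢ p1, p1⊥

Result: YES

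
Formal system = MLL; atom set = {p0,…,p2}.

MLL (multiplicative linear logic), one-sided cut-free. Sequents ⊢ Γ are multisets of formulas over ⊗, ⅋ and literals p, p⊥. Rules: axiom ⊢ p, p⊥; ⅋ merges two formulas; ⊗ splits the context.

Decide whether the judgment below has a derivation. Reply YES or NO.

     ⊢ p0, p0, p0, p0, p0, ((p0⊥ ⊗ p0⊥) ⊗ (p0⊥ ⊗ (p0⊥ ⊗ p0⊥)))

Proof tree:
[⊗]  ⊢ p0, p0, p0, p0, p0, ((p0⊥ ⊗ p0⊥) ⊗ (p0⊥ ⊗ (p0⊥ ⊗ p0⊥)))
  [⊗]  ⊢ p0, p0, (p0⊥ ⊗ p0⊥)
    [Ax]  ⊢ p0, p0⊥
    [Ax]  ⊢ p0, p0⊥
  [⊗]  ⊢ p0, p0, p0, (p0⊥ ⊗ (p0⊥ ⊗ p0⊥))
    [Ax]  ⊢ p0, p0⊥
    [⊗]  ⊢ p0, p0, (p0⊥ ⊗ p0⊥)
      [Ax]  ⊢ p0, p0⊥
      [Ax]  ⊢ p0, p0⊥

Result: YES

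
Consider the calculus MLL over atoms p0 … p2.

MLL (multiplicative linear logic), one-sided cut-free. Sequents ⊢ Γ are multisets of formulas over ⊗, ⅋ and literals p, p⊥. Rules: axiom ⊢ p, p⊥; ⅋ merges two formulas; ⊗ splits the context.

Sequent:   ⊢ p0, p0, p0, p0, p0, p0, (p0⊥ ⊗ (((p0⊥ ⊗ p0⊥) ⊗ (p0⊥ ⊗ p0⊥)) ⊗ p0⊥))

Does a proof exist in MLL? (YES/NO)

Derivation trace:
[⊗]  ⊢ p0, p0, p0, p0, p0, p0, (p0⊥ ⊗ (((p0⊥ ⊗ p0⊥) ⊗ (p0⊥ ⊗ p0⊥)) ⊗ p0⊥))
  [Ax]  ⊢ p0, p0⊥
  [⊗]  ⊢ p0, p0, p0, p0, p0, (((p0⊥ ⊗ p0⊥) ⊗ (p0⊥ ⊗ p0⊥)) ⊗ p0⊥)
    [⊗]  ⊢ p0, p0, p0, p0, ((p0⊥ ⊗ p0⊥) ⊗ (p0⊥ ⊗ p0⊥))
      [⊗]  ⊢ p0, p0, (p0⊥ ⊗ p0⊥)
        [Ax]  ⊢ p0, p0⊥
        [Ax]  ⊢ p0, p0⊥
      [⊗]  ⊢ p0, p0, (p0⊥ ⊗ p0⊥)
        [Ax]  ⊢ p0, p0⊥
        [Ax]  ⊢ p0, p0⊥
    [Ax]  ⊢ p0, p0⊥

Result: YES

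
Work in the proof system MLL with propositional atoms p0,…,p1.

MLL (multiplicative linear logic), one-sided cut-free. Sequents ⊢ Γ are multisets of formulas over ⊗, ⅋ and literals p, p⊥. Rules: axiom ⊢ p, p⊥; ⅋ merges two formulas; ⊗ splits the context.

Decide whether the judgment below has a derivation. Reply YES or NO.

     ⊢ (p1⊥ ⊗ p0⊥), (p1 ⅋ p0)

Derivation trace:
[⅋]  ⊢ (p1⊥ ⊗ p0⊥), (p1 ⅋ p0)
  [⊗]  ⊢ p1, p0, (p1⊥ ⊗ p0⊥)
    [Ax]  ⊢ p1, p1⊥
    [Ax]  ⊢ p0, p0⊥

Result: YES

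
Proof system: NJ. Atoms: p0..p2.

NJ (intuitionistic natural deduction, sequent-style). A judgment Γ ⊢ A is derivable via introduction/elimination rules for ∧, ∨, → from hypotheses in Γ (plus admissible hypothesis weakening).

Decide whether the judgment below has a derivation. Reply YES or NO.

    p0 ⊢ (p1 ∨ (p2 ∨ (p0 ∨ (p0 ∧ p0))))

Derivation trace:
[∨I₂] p0 ⊢ (p1 ∨ (p2 ∨ (p0 ∨ (p0 ∧ p0))))
  [∨I₂] p0 ⊢ (p2 ∨ (p0 ∨ (p0 ∧ p0)))
    [∨I₂] p0 ⊢ (p0 ∨ (p0 ∧ p0))
      [∧I] p0 ⊢ (p0 ∧ p0)
        [Ax] p0 ⊢ p0
        [Ax] p0 ⊢ p0

Result: YES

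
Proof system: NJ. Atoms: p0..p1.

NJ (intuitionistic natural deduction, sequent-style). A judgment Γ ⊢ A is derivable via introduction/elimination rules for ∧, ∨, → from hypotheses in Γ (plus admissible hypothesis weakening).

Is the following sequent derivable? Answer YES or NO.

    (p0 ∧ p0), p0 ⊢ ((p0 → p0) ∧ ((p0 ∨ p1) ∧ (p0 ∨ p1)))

Proof tree:
[∧I] (p0 ∧ p0), p0 ⊢ ((p0 → p0) ∧ ((p0 ∨ p1) ∧ (p0 ∨ p1)))
  [Wk] (p0 ∧ p0) ⊢ (p0 → p0)
    [→I]  ⊢ (p0 → p0)
      [Ax] p0 ⊢ p0
  [∧I] p0 ⊢ ((p0 ∨ p1) ∧ (p0 ∨ p1))
    [∨I₁] p0 ⊢ (p0 ∨ p1)
      [Ax] p0 ⊢ p0
    [∨I₁] p0 ⊢ (p0 ∨ p1)
      [Ax] p0 ⊢ p0

Result: YES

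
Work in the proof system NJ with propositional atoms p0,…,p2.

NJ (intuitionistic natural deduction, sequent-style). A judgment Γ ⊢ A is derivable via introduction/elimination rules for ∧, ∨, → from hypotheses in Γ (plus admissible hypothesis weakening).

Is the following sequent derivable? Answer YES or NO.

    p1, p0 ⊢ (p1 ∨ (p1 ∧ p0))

Proof tree:
[∨I₂] p1, p0 ⊢ (p1 ∨ (p1 ∧ p0))
  [∧I] p1, p0 ⊢ (p1 ∧ p0)
    [Ax] p1 ⊢ p1
    [Ax] p0 ⊢ p0

Result: YES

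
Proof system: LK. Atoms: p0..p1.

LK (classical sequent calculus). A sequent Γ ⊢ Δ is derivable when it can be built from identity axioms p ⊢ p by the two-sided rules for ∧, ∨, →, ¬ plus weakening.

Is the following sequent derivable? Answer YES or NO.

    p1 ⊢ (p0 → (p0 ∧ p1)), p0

Derivation (root first):
[WR] p1 ⊢ (p0 → (p0 ∧ p1)), p0
  [→R] p1 ⊢ (p0 → (p0 ∧ p1))
    [∧R] p1, p0 ⊢ (p0 ∧ p1)
      [Ax] p0 ⊢ p0
      [Ax] p1 ⊢ p1

Result: YES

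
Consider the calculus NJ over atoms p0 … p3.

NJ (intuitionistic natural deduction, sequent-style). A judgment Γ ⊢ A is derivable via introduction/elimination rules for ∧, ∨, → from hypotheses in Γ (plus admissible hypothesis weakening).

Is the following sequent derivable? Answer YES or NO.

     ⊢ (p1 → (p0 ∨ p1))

Derivation (root first):
[→I]  ⊢ (p1 → (p0 ∨ p1))
  [∨I₂] p1 ⊢ (p0 ∨ p1)
    [Ax] p1 ⊢ p1

Result: YES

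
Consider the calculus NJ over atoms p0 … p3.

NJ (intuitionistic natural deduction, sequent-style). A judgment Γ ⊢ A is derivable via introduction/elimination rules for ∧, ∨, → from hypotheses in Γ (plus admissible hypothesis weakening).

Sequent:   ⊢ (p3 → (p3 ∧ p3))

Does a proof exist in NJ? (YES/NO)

Derivation (root first):
[→I]  ⊢ (p3 → (p3 ∧ p3))
  [∧I] p3 ⊢ (p3 ∧ p3)
    [Ax] p3 ⊢ p3
    [Ax] p3 ⊢ p3

Result: YES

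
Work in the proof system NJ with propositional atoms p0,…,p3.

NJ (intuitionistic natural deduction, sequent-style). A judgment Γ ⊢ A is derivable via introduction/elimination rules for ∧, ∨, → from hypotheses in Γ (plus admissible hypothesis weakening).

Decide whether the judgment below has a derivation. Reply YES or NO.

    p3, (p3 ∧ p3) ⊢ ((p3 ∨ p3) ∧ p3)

Derivation trace:
[∧I] p3, (p3 ∧ p3) ⊢ ((p3 ∨ p3) ∧ p3)
  [∨I₂] p3 ⊢ (p3 ∨ p3)
    [Ax] p3 ⊢ p3
  [Wk] p3, (p3 ∧ p3) ⊢ p3
    [Ax] p3 ⊢ p3

Result: YES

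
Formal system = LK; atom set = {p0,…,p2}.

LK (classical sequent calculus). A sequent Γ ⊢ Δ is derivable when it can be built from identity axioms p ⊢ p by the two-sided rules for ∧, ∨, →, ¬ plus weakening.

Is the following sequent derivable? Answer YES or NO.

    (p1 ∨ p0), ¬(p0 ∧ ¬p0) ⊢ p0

Truth-table refutation:
  v=000: Γ:[(p1 ∨ p0)=F, ¬(p0 ∧ ¬p0)=T] Δ:[p0=F] refutes=False
  v=001: Γ:[(p1 ∨ p0)=F, ¬(p0 ∧ ¬p0)=T] Δ:[p0=F] refutes=False
  v=010: Γ:[(p1 ∨ p0)=T, ¬(p0 ∧ ¬p0)=T] Δ:[p0=F] refutes=True  ← countermodel

Result: NO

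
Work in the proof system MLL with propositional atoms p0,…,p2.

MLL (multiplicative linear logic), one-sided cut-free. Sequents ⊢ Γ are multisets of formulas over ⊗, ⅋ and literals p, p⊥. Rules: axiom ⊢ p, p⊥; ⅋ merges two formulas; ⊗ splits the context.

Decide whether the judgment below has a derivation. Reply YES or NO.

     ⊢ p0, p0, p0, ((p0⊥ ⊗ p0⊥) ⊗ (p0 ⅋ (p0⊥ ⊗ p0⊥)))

Proof tree:
[⊗]  ⊢ p0, p0, p0, ((p0⊥ ⊗ p0⊥) ⊗ (p0 ⅋ (p0⊥ ⊗ p0⊥)))
  [⊗]  ⊢ p0, p0, (p0⊥ ⊗ p0⊥)
    [Ax]  ⊢ p0, p0⊥
    [Ax]  ⊢ p0, p0⊥
  [⅋]  ⊢ p0, (p0 ⅋ (p0⊥ ⊗ p0⊥))
    [⊗]  ⊢ p0, p0, (p0⊥ ⊗ p0⊥)
      [Ax]  ⊢ p0, p0⊥
      [Ax]  ⊢ p0, p0⊥

Result: YES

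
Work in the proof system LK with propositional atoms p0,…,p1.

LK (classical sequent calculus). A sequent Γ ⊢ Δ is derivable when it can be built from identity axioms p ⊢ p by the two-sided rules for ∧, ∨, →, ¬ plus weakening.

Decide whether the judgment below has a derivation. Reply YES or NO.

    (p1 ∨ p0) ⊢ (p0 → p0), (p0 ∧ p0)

Derivation (root first):
[∨L] (p1 ∨ p0) ⊢ (p0 → p0), (p0 ∧ p0)
  [WL] p1 ⊢ (p0 → p0)
    [→R]  ⊢ (p0 → p0)
      [Ax] p0 ⊢ p0
  [∧R] p0 ⊢ (p0 ∧ p0)
    [Ax] p0 ⊢ p0
    [Ax] p0 ⊢ p0

Result: YES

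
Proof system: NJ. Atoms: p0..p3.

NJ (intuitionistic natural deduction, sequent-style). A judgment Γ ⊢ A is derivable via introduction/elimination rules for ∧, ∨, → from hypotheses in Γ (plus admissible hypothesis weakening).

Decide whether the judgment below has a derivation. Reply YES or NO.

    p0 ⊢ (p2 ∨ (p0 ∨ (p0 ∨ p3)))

Proof tree:
[∨I₂] p0 ⊢ (p2 ∨ (p0 ∨ (p0 ∨ p3)))
  [∨I₂] p0 ⊢ (p0 ∨ (p0 ∨ p3))
    [∨I₁] p0 ⊢ (p0 ∨ p3)
      [Ax] p0 ⊢ p0

Result: YES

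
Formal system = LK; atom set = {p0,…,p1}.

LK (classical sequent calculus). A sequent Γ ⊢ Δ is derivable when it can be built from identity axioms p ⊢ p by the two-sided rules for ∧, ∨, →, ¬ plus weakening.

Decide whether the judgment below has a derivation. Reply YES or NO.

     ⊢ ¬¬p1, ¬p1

Derivation (root first):
[¬R]  ⊢ ¬¬p1, ¬p1
  [¬R] p1 ⊢ ¬¬p1
    [¬L] p1, ¬p1 ⊢ 
      [Ax] p1 ⊢ p1

Result: YES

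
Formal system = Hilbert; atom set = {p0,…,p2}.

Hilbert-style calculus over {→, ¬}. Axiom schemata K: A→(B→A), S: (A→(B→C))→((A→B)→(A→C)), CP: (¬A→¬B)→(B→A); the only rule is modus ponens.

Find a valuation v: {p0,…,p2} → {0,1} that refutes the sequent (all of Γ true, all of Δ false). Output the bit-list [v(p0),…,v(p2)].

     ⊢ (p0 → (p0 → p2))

Truth-table refutation:
  v=000: Γ:[] Δ:[(p0 → (p0 → p2))=T] refutes=False
  v=001: Γ:[] Δ:[(p0 → (p0 → p2))=T] refutes=False
  v=010: Γ:[] Δ:[(p0 → (p0 → p2))=T] refutes=False
  v=011: Γ:[] Δ:[(p0 → (p0 → p2))=T] refutes=False
  v=100: Γ:[] Δ:[(p0 → (p0 → p2))=F] refutes=True  ← countermodel

Result: [1, 0, 0]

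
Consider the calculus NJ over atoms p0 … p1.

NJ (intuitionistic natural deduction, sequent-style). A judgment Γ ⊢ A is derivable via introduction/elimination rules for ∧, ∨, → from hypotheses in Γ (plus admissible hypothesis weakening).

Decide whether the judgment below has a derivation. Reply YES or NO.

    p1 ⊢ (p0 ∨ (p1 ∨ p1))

Derivation trace:
[∨I₂] p1 ⊢ (p0 ∨ (p1 ∨ p1))
  [∨I₂] p1 ⊢ (p1 ∨ p1)
    [Ax] p1 ⊢ p1

Result: YES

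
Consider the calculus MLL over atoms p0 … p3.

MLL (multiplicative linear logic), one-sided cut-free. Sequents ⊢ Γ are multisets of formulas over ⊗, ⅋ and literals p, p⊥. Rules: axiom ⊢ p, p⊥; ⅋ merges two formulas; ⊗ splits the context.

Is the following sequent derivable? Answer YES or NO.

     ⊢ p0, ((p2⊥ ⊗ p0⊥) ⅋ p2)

Derivation (root first):
[⅋]  ⊢ p0, ((p2⊥ ⊗ p0⊥) ⅋ p2)
  [⊗]  ⊢ p2, p0, (p2⊥ ⊗ p0⊥)
    [Ax]  ⊢ p2, p2⊥
    [Ax]  ⊢ p0, p0⊥

Result: YES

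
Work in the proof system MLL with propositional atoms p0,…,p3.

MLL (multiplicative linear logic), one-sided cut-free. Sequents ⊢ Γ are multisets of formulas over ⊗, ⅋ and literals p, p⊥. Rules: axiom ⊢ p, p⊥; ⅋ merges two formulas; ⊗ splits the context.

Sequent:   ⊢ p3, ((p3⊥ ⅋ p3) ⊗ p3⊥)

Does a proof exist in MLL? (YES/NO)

Proof tree:
[⊗]  ⊢ p3, ((p3⊥ ⅋ p3) ⊗ p3⊥)
  [⅋]  ⊢ (p3⊥ ⅋ p3)
    [Ax]  ⊢ p3, p3⊥
  [Ax]  ⊢ p3, p3⊥

Result: YES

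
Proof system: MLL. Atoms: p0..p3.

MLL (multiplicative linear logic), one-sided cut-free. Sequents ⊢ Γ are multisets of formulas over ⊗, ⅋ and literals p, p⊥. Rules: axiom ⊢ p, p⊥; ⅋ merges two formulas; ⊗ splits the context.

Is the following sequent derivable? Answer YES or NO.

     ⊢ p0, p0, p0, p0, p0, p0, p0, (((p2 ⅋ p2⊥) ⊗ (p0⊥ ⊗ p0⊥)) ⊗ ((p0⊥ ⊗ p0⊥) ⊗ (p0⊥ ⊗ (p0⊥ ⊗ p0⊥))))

Proof tree:
[⊗]  ⊢ p0, p0, p0, p0, p0, p0, p0, (((p2 ⅋ p2⊥) ⊗ (p0⊥ ⊗ p0⊥)) ⊗ ((p0⊥ ⊗ p0⊥) ⊗ (p0⊥ ⊗ (p0⊥ ⊗ p0⊥))))
  [⊗]  ⊢ p0, p0, ((p2 ⅋ p2⊥) ⊗ (p0⊥ ⊗ p0⊥))
    [⅋]  ⊢ (p2 ⅋ p2⊥)
      [Ax]  ⊢ p2, p2⊥
    [⊗]  ⊢ p0, p0, (p0⊥ ⊗ p0⊥)
      [Ax]  ⊢ p0, p0⊥
      [Ax]  ⊢ p0, p0⊥
  [⊗]  ⊢ p0, p0, p0, p0, p0, ((p0⊥ ⊗ p0⊥) ⊗ (p0⊥ ⊗ (p0⊥ ⊗ p0⊥)))
    [⊗]  ⊢ p0, p0, (p0⊥ ⊗ p0⊥)
      [Ax]  ⊢ p0, p0⊥
      [Ax]  ⊢ p0, p0⊥
    [⊗]  ⊢ p0, p0, p0, (p0⊥ ⊗ (p0⊥ ⊗ p0⊥))
      [Ax]  ⊢ p0, p0⊥
      [⊗]  ⊢ p0, p0, (p0⊥ ⊗ p0⊥)
        [Ax]  ⊢ p0, p0⊥
        [Ax]  ⊢ p0, p0⊥

Result: YES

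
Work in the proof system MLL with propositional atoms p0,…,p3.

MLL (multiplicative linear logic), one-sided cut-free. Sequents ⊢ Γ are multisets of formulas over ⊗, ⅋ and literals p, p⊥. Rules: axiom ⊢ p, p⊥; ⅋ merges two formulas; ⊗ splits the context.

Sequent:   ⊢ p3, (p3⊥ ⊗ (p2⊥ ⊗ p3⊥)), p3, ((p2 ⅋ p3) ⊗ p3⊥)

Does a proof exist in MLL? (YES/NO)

Derivation (root first):
[⊗]  ⊢ p3, (p3⊥ ⊗ (p2⊥ ⊗ p3⊥)), p3, ((p2 ⅋ p3) ⊗ p3⊥)
  [⅋]  ⊢ p3, (p3⊥ ⊗ (p2⊥ ⊗ p3⊥)), (p2 ⅋ p3)
    [⊗]  ⊢ p3, p2, p3, (p3⊥ ⊗ (p2⊥ ⊗ p3⊥))
      [Ax]  ⊢ p3, p3⊥
      [⊗]  ⊢ p2, p3, (p2⊥ ⊗ p3⊥)
        [Ax]  ⊢ p2, p2⊥
        [Ax]  ⊢ p3, p3⊥
  [Ax]  ⊢ p3, p3⊥

Result: YES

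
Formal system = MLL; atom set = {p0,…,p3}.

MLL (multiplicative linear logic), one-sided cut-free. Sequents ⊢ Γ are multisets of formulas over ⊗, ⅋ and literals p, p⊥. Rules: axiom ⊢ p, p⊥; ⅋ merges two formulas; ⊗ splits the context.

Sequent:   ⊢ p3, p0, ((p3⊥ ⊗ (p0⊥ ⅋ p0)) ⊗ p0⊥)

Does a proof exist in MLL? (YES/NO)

Proof tree:
[⊗]  ⊢ p3, p0, ((p3⊥ ⊗ (p0⊥ ⅋ p0)) ⊗ p0⊥)
  [⊗]  ⊢ p3, (p3⊥ ⊗ (p0⊥ ⅋ p0))
    [Ax]  ⊢ p3, p3⊥
    [⅋]  ⊢ (p0⊥ ⅋ p0)
      [Ax]  ⊢ p0, p0⊥
  [Ax]  ⊢ p0, p0⊥

Result: YES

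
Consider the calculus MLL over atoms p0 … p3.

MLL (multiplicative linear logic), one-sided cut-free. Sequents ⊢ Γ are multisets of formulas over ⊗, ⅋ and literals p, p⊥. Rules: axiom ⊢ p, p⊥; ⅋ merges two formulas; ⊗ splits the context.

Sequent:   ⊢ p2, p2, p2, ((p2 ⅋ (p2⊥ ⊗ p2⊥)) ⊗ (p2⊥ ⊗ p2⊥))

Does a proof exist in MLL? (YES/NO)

Derivation trace:
[⊗]  ⊢ p2, p2, p2, ((p2 ⅋ (p2⊥ ⊗ p2⊥)) ⊗ (p2⊥ ⊗ p2⊥))
  [⅋]  ⊢ p2, (p2 ⅋ (p2⊥ ⊗ p2⊥))
    [⊗]  ⊢ p2, p2, (p2⊥ ⊗ p2⊥)
      [Ax]  ⊢ p2, p2⊥
      [Ax]  ⊢ p2, p2⊥
  [⊗]  ⊢ p2, p2, (p2⊥ ⊗ p2⊥)
    [Ax]  ⊢ p2, p2⊥
    [Ax]  ⊢ p2, p2⊥

Result: YES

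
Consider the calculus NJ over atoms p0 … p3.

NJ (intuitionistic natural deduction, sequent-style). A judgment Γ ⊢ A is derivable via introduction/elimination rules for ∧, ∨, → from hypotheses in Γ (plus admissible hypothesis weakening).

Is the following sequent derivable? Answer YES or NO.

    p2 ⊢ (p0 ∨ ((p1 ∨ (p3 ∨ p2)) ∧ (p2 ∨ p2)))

Derivation trace:
[∨I₂] p2 ⊢ (p0 ∨ ((p1 ∨ (p3 ∨ p2)) ∧ (p2 ∨ p2)))
  [∧I] p2 ⊢ ((p1 ∨ (p3 ∨ p2)) ∧ (p2 ∨ p2))
    [∨I₂] p2 ⊢ (p1 ∨ (p3 ∨ p2))
      [∨I₂] p2 ⊢ (p3 ∨ p2)
        [Ax] p2 ⊢ p2
    [∨I₁] p2 ⊢ (p2 ∨ p2)
      [Ax] p2 ⊢ p2

Result: YES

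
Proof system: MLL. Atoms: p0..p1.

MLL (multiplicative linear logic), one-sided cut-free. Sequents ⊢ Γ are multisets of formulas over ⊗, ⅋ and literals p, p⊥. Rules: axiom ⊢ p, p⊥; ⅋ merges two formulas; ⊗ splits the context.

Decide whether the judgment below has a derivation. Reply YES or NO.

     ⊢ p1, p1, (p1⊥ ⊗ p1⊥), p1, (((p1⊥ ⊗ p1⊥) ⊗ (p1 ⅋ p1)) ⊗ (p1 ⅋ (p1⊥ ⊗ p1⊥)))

Derivation (root first):
[⊗]  ⊢ p1, p1, (p1⊥ ⊗ p1⊥), p1, (((p1⊥ ⊗ p1⊥) ⊗ (p1 ⅋ p1)) ⊗ (p1 ⅋ (p1⊥ ⊗ p1⊥)))
  [⊗]  ⊢ p1, p1, (p1⊥ ⊗ p1⊥), ((p1⊥ ⊗ p1⊥) ⊗ (p1 ⅋ p1))
    [⊗]  ⊢ p1, p1, (p1⊥ ⊗ p1⊥)
      [Ax]  ⊢ p1, p1⊥
      [Ax]  ⊢ p1, p1⊥
    [⅋]  ⊢ (p1⊥ ⊗ p1⊥), (p1 ⅋ p1)
      [⊗]  ⊢ p1, p1, (p1⊥ ⊗ p1⊥)
        [Ax]  ⊢ p1, p1⊥
        [Ax]  ⊢ p1, p1⊥
  [⅋]  ⊢ p1, (p1 ⅋ (p1⊥ ⊗ p1⊥))
    [⊗]  ⊢ p1, p1, (p1⊥ ⊗ p1⊥)
      [Ax]  ⊢ p1, p1⊥
      [Ax]  ⊢ p1, p1⊥

Result: YES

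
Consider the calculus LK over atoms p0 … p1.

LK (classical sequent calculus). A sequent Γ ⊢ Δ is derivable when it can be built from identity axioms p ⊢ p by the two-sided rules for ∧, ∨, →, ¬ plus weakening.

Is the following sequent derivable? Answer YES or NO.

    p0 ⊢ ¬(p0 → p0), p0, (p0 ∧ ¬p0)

Derivation (root first):
[∧R] p0 ⊢ ¬(p0 → p0), p0, (p0 ∧ ¬p0)
  [Ax] p0 ⊢ p0
  [¬R]  ⊢ p0, ¬(p0 → p0), ¬p0
    [¬R] p0 ⊢ p0, ¬(p0 → p0)
      [→L] p0, (p0 → p0) ⊢ p0
        [Ax] p0 ⊢ p0
        [Ax] p0 ⊢ p0

Result: YES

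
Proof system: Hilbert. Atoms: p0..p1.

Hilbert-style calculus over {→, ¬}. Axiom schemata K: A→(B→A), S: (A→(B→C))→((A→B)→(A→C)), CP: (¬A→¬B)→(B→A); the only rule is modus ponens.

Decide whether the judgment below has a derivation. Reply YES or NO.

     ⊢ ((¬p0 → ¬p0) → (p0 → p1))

Search for a countermodel by truth-table:
  v=00: Γ:[] Δ:[((¬p0 → ¬p0) → (p0 → p1))=T] refutes=False
  v=01: Γ:[] Δ:[((¬p0 → ¬p0) → (p0 → p1))=T] refutes=False
  v=10: Γ:[] Δ:[((¬p0 → ¬p0) → (p0 → p1))=F] refutes=True  ← countermodel

Result: NO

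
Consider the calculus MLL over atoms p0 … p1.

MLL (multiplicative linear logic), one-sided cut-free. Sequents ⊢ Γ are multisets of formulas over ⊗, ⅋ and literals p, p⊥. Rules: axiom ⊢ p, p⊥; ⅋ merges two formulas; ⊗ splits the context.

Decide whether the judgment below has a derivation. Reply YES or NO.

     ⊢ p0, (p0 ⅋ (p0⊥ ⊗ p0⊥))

Derivation trace:
[⅋]  ⊢ p0, (p0 ⅋ (p0⊥ ⊗ p0⊥))
  [⊗]  ⊢ p0, p0, (p0⊥ ⊗ p0⊥)
    [Ax]  ⊢ p0, p0⊥
    [Ax]  ⊢ p0, p0⊥

Result: YES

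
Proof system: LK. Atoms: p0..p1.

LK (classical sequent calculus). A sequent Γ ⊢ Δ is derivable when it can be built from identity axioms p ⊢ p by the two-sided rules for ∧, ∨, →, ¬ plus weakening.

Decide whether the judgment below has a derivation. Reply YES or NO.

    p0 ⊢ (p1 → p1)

Derivation trace:
[→R] p0 ⊢ (p1 → p1)
  [WL] p1, p0 ⊢ p1
    [Ax] p1 ⊢ p1

Result: YES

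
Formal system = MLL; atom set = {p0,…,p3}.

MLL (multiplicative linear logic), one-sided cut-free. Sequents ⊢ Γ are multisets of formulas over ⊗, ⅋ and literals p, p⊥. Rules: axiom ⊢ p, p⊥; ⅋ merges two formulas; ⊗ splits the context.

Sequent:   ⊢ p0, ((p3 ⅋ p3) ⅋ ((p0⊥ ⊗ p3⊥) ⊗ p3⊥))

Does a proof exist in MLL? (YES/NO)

Derivation trace:
[⅋]  ⊢ p0, ((p3 ⅋ p3) ⅋ ((p0⊥ ⊗ p3⊥) ⊗ p3⊥))
  [⅋]  ⊢ p0, ((p0⊥ ⊗ p3⊥) ⊗ p3⊥), (p3 ⅋ p3)
    [⊗]  ⊢ p0, p3, p3, ((p0⊥ ⊗ p3⊥) ⊗ p3⊥)
      [⊗]  ⊢ p0, p3, (p0⊥ ⊗ p3⊥)
        [Ax]  ⊢ p0, p0⊥
        [Ax]  ⊢ p3, p3⊥
      [Ax]  ⊢ p3, p3⊥

Result: YES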